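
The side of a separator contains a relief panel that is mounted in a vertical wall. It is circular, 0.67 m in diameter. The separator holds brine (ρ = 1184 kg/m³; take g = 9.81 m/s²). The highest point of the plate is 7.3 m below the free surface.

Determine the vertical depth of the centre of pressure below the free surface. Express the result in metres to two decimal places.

γ = ρg = 1184 × 9.81 / 1000 = 11.61504 kN/m³.
The centroid is at the centre, 0.335 m below the top of the plate, so the centroid depth is h_c = 7.3 + 0.335 = 7.635 m.
A = π(0.335)² = 0.352565 m².
Resultant F = γ·h_c·A = 11.61504 × 7.635 × 0.352565 = 31.2658 kN.
I_c = πr⁴/4 = π × 0.335⁴/4 = 0.00989166 m⁴.
Centre of pressure: y_p = y_c + I_c/(y_c·A) = 7.635 + 0.00989166/(7.635 × 0.352565) = 7.635 + 0.00367469 = 7.63867 m along the plane.

h_p = 7.64 m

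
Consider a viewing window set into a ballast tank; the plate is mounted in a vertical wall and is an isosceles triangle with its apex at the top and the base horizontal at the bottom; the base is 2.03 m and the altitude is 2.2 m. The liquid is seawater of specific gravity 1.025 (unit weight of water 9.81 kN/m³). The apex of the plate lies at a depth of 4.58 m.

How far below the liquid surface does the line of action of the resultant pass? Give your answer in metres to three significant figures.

h_p = 6.09 m

γ = 1.025 × 9.81 = 10.05525 kN/m³.
With the apex up, the centroid sits 2h/3 = 2 × 2.2/3 = 1.46667 m below the apex, so the centroid depth is h_c = 4.58 + 1.46667 = 6.04667 m.
A = ½ × 2.03 × 2.2 = 2.233 m².
Resultant F = γ·h_c·A = 10.05525 × 6.04667 × 2.233 = 135.768 kN.
I_c = b·h³/36 = 2.03 × 2.2³/36 = 0.600429 m⁴.
Centre of pressure: y_p = y_c + I_c/(y_c·A) = 6.04667 + 0.600429/(6.04667 × 2.233) = 6.04667 + 0.0444689 = 6.09114 m along the plane.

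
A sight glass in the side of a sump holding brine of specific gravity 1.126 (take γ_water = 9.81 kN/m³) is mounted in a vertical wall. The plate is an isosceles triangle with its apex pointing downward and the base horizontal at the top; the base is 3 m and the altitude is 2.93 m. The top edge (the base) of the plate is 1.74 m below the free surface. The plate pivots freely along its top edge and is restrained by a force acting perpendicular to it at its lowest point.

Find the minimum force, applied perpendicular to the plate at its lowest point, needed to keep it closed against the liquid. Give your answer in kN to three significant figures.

P ≈ 51.9 kN

γ = 1.126 × 9.81 = 11.04606 kN/m³.
With the apex down, the centroid sits h/3 = 2.93/3 = 0.976667 m below the base (the top edge), so the centroid depth is h_c = 1.74 + 0.976667 = 2.71667 m.
A = ½ × 3 × 2.93 = 4.395 m².
Resultant F = γ·h_c·A = 11.04606 × 2.71667 × 4.395 = 131.887 kN.
I_c = b·h³/36 = 3 × 2.93³/36 = 2.09615 m⁴.
Centre of pressure: y_p = y_c + I_c/(y_c·A) = 2.71667 + 2.09615/(2.71667 × 4.395) = 2.71667 + 0.17556 = 2.89223 m along the plane.
The resultant acts 0.976667 + 0.17556 = 1.15223 m (along the plate) below the hinge at the top edge, so the moment about the hinge is M = F × 1.15223 = 131.887 × 1.15223 = 151.964 kN·m.
A normal force at the bottom, 2.93 m from the hinge, must supply this moment: P = 151.964/2.93 = 51.8648 kN.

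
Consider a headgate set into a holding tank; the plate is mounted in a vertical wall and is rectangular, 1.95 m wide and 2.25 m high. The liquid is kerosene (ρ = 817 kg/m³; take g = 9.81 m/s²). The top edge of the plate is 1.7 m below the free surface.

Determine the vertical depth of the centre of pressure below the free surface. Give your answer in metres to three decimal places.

γ = ρg = 817 × 9.81 / 1000 = 8.01477 kN/m³.
The centroid lies 2.25/2 = 1.125 m below the top edge, so the centroid depth is h_c = 1.7 + 1.125 = 2.825 m.
A = 1.95 × 2.25 = 4.3875 m².
Resultant F = γ·h_c·A = 8.01477 × 2.825 × 4.3875 = 99.3406 kN.
I_c = b·h³/12 = 1.95 × 2.25³/12 = 1.85098 m⁴.
Centre of pressure: y_p = y_c + I_c/(y_c·A) = 2.825 + 1.85098/(2.825 × 4.3875) = 2.825 + 0.149337 = 2.97434 m along the plane.

h_p = 2.974 m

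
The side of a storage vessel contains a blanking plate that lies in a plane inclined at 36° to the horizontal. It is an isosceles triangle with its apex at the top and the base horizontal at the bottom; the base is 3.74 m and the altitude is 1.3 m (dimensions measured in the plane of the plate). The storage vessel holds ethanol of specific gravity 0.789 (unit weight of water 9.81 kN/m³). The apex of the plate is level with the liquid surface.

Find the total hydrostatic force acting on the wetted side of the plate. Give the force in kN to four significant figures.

γ = 0.789 × 9.81 = 7.74009 kN/m³.
Let θ = 36° be the plate's angle to the horizontal; measure y along the incline from where the plane meets the free surface. Vertical depth h = y·sinθ with sinθ = 0.587785.
With the apex up, the centroid sits 2h/3 = 2 × 1.3/3 = 0.866667 m below the apex, so y_c = 0.866667 m and h_c = 0.866667 × 0.587785 = 0.509414 m.
A = ½ × 3.74 × 1.3 = 2.431 m².
Resultant F = γ·h_c·A = 7.74009 × 0.509414 × 2.431 = 9.58521 kN.

F ≈ 9.585 kN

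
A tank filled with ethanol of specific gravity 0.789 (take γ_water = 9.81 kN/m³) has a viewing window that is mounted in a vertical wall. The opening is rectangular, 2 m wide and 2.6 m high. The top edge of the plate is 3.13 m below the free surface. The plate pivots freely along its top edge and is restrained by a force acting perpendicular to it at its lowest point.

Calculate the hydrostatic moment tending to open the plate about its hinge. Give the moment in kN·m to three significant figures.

M ≈ 254 kN·m

γ = 0.789 × 9.81 = 7.74009 kN/m³.
The centroid lies 2.6/2 = 1.3 m below the top edge, so the centroid depth is h_c = 3.13 + 1.3 = 4.43 m.
A = 2 × 2.6 = 5.2 m².
Resultant F = γ·h_c·A = 7.74009 × 4.43 × 5.2 = 178.301 kN.
I_c = b·h³/12 = 2 × 2.6³/12 = 2.92933 m⁴.
Centre of pressure: y_p = y_c + I_c/(y_c·A) = 4.43 + 2.92933/(4.43 × 5.2) = 4.43 + 0.127163 = 4.55716 m along the plane.
The resultant acts 1.3 + 0.127163 = 1.42716 m (along the plate) below the hinge at the top edge, so the moment about the hinge is M = F × 1.42716 = 178.301 × 1.42716 = 254.464 kN·m.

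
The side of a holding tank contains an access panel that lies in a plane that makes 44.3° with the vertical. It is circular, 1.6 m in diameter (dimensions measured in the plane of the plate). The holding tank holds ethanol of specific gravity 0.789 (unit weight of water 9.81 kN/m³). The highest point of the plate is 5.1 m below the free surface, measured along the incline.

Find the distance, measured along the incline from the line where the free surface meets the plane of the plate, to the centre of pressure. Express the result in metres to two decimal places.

γ = 0.789 × 9.81 = 7.74009 kN/m³.
The plate makes 44.3° with the vertical, i.e. θ = 90° − 44.3° = 45.7° to the horizontal. Measuring y along the incline from the free-surface line, vertical depth h = y·sinθ with sinθ = 0.715693.
The centroid is at the centre, 0.8 m below the top of the plate, so y_c = 5.1 + 0.8 = 5.9 m and h_c = 5.9 × 0.715693 = 4.22259 m.
A = π(0.8)² = 2.01062 m².
Resultant F = γ·h_c·A = 7.74009 × 4.22259 × 2.01062 = 65.7135 kN.
I_c = πr⁴/4 = π × 0.8⁴/4 = 0.321699 m⁴.
Centre of pressure: y_p = y_c + I_c/(y_c·A) = 5.9 + 0.321699/(5.9 × 2.01062) = 5.9 + 0.0271186 = 5.92712 m along the plane.

y_p = 5.93 m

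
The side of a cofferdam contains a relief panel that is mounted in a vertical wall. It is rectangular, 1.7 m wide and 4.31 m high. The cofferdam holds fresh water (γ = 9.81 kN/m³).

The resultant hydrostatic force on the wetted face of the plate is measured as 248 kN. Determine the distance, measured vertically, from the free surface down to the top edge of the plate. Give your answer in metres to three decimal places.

d_top ≈ 1.295 m

γ = 9.81 kN/m³.
A = 1.7 × 4.31 = 7.327 m².
From F = γ·h_c·A, the centroid depth is h_c = 248/(9.81 × 7.327) = 3.4503 m.
The centroid lies 4.31/2 = 2.155 m below the top edge, so the top edge sits at h_top = 3.4503 − 2.155 = 1.2953 m below the surface.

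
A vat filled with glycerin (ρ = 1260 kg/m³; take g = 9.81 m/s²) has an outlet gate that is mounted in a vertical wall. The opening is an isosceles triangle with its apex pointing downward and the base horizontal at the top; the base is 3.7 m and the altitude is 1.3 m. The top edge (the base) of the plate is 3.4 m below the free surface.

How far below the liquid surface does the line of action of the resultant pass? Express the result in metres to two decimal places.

h_p = 3.86 m

γ = ρg = 1260 × 9.81 / 1000 = 12.3606 kN/m³.
With the apex down, the centroid sits h/3 = 1.3/3 = 0.433333 m below the base (the top edge), so the centroid depth is h_c = 3.4 + 0.433333 = 3.83333 m.
A = ½ × 3.7 × 1.3 = 2.405 m².
Resultant F = γ·h_c·A = 12.3606 × 3.83333 × 2.405 = 113.954 kN.
I_c = b·h³/36 = 3.7 × 1.3³/36 = 0.225803 m⁴.
Centre of pressure: y_p = y_c + I_c/(y_c·A) = 3.83333 + 0.225803/(3.83333 × 2.405) = 3.83333 + 0.0244928 = 3.85782 m along the plane.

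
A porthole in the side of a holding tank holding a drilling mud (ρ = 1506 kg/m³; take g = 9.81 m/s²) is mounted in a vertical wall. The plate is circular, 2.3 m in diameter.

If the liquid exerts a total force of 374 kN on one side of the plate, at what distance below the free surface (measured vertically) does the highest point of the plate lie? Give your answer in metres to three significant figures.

γ = ρg = 1506 × 9.81 / 1000 = 14.77386 kN/m³.
A = π(1.15)² = 4.15476 m².
From F = γ·h_c·A, the centroid depth is h_c = 374/(14.77386 × 4.15476) = 6.09301 m.
The centroid is at the centre, 1.15 m below the top of the plate, so the highest point sits at h_top = 6.09301 − 1.15 = 4.94301 m below the surface.

d_top ≈ 4.94 m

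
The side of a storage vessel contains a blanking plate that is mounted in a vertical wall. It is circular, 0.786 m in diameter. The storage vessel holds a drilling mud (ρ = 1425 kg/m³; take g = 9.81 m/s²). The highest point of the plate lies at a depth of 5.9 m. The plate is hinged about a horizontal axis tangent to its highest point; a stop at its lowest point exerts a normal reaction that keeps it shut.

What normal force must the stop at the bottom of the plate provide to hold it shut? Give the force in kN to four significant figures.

γ = ρg = 1425 × 9.81 / 1000 = 13.97925 kN/m³.
The centroid is at the centre, 0.393 m below the top of the plate, so the centroid depth is h_c = 5.9 + 0.393 = 6.293 m.
A = π(0.393)² = 0.485216 m².
Resultant F = γ·h_c·A = 13.97925 × 6.293 × 0.485216 = 42.6851 kN.
I_c = πr⁴/4 = π × 0.393⁴/4 = 0.0187353 m⁴.
Centre of pressure: y_p = y_c + I_c/(y_c·A) = 6.293 + 0.0187353/(6.293 × 0.485216) = 6.293 + 0.00613575 = 6.29914 m along the plane.
The resultant acts 0.393 + 0.00613575 = 0.399136 m (along the plate) below the hinge at the top edge, so the moment about the hinge is M = F × 0.399136 = 42.6851 × 0.399136 = 17.0372 kN·m.
A normal force at the bottom, 0.786 m from the hinge, must supply this moment: P = 17.0372/0.786 = 21.6758 kN.

P ≈ 21.68 kN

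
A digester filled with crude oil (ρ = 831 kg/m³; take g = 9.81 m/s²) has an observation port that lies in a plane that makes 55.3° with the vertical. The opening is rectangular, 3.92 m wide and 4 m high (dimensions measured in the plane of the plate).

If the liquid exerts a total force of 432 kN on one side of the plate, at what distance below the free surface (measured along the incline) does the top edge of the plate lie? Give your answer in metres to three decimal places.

y_top ≈ 3.937 m

γ = ρg = 831 × 9.81 / 1000 = 8.15211 kN/m³.
A = 3.92 × 4 = 15.68 m².
From F = γ·h_c·A, the centroid depth is h_c = 432/(8.15211 × 15.68) = 3.37962 m.
The plate makes 55.3° with the vertical, i.e. θ = 90° − 55.3° = 34.7° to the horizontal. Measuring y along the incline from the free-surface line, vertical depth h = y·sinθ with sinθ = 0.569280.
Along the incline, y_c = h_c/sinθ = 3.37962/0.569280 = 5.93666 m.
The centroid lies 4/2 = 2 m below the top edge, so the top edge sits at y_top = 5.93666 − 2 = 3.93666 m along the incline.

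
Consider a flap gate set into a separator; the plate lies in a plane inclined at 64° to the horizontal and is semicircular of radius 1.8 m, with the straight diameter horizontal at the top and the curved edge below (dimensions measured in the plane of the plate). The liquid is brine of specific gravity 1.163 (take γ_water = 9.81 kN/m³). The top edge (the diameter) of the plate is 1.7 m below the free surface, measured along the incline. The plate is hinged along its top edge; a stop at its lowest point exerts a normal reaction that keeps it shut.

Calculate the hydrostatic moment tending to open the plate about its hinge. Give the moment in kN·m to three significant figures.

γ = 1.163 × 9.81 = 11.40903 kN/m³.
Let θ = 64° be the plate's angle to the horizontal; measure y along the incline from where the plane meets the free surface. Vertical depth h = y·sinθ with sinθ = 0.898794.
The centroid of a semicircle lies 4r/(3π) = 0.763944 m from the diameter, here below the top edge, so y_c = 1.7 + 0.763944 = 2.46394 m and h_c = 2.46394 × 0.898794 = 2.21457 m.
A = πr²/2 = π × 1.8²/2 = 5.08938 m².
Resultant F = γ·h_c·A = 11.40903 × 2.21457 × 5.08938 = 128.589 kN.
I_c = (π/8 − 8/(9π))·r⁴ = 0.109757 × 1.8⁴ = 1.15219 m⁴.
Centre of pressure: y_p = y_c + I_c/(y_c·A) = 2.46394 + 1.15219/(2.46394 × 5.08938) = 2.46394 + 0.0918817 = 2.55582 m along the plane.
The resultant acts 0.763944 + 0.0918817 = 0.855826 m (along the plate) below the hinge at the top edge, so the moment about the hinge is M = F × 0.855826 = 128.589 × 0.855826 = 110.05 kN·m.

M ≈ 110 kN·m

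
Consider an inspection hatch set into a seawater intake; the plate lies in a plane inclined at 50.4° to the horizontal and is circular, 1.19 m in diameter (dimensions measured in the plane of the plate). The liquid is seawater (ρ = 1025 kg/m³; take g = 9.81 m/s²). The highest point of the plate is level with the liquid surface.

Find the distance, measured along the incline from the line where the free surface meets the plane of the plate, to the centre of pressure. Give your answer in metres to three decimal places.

y_p = 0.744 m

γ = ρg = 1025 × 9.81 / 1000 = 10.05525 kN/m³.
Let θ = 50.4° be the plate's angle to the horizontal; measure y along the incline from where the plane meets the free surface. Vertical depth h = y·sinθ with sinθ = 0.770513.
The centroid is at the centre, 0.595 m below the top of the plate, so y_c = 0.595 m and h_c = 0.595 × 0.770513 = 0.458455 m.
A = π(0.595)² = 1.1122 m².
Resultant F = γ·h_c·A = 10.05525 × 0.458455 × 1.1122 = 5.12711 kN.
I_c = πr⁴/4 = π × 0.595⁴/4 = 0.0984369 m⁴.
Centre of pressure: y_p = y_c + I_c/(y_c·A) = 0.595 + 0.0984369/(0.595 × 1.1122) = 0.595 + 0.14875 = 0.74375 m along the plane.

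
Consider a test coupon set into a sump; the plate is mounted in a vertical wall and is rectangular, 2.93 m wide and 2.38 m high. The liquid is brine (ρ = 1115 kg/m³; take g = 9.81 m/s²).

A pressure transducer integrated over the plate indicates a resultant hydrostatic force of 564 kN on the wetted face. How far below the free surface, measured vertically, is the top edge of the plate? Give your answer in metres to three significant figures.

γ = ρg = 1115 × 9.81 / 1000 = 10.93815 kN/m³.
A = 2.93 × 2.38 = 6.9734 m².
From F = γ·h_c·A, the centroid depth is h_c = 564/(10.93815 × 6.9734) = 7.39419 m.
The centroid lies 2.38/2 = 1.19 m below the top edge, so the top edge sits at h_top = 7.39419 − 1.19 = 6.20419 m below the surface.

d_top ≈ 6.20 m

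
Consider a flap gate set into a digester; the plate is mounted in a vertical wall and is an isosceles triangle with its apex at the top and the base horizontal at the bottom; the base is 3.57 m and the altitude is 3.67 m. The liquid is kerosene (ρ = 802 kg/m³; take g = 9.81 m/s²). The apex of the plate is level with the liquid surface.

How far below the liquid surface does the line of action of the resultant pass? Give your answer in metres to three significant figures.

γ = ρg = 802 × 9.81 / 1000 = 7.86762 kN/m³.
With the apex up, the centroid sits 2h/3 = 2 × 3.67/3 = 2.44667 m below the apex, so the centroid depth is h_c = 2.44667 m.
A = ½ × 3.57 × 3.67 = 6.55095 m².
Resultant F = γ·h_c·A = 7.86762 × 2.44667 × 6.55095 = 126.102 kN.
I_c = b·h³/36 = 3.57 × 3.67³/36 = 4.90189 m⁴.
Centre of pressure: y_p = y_c + I_c/(y_c·A) = 2.44667 + 4.90189/(2.44667 × 6.55095) = 2.44667 + 0.305833 = 2.7525 m along the plane.

h_p = 2.75 m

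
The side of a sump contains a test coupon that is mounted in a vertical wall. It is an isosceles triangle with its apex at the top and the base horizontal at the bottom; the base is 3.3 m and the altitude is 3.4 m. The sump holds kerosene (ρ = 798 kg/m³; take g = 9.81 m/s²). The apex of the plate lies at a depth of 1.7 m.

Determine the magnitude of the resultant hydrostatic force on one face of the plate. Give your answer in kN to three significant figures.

γ = ρg = 798 × 9.81 / 1000 = 7.82838 kN/m³.
With the apex up, the centroid sits 2h/3 = 2 × 3.4/3 = 2.26667 m below the apex, so the centroid depth is h_c = 1.7 + 2.26667 = 3.96667 m.
A = ½ × 3.3 × 3.4 = 5.61 m².
Resultant F = γ·h_c·A = 7.82838 × 3.96667 × 5.61 = 174.205 kN.

F ≈ 174 kN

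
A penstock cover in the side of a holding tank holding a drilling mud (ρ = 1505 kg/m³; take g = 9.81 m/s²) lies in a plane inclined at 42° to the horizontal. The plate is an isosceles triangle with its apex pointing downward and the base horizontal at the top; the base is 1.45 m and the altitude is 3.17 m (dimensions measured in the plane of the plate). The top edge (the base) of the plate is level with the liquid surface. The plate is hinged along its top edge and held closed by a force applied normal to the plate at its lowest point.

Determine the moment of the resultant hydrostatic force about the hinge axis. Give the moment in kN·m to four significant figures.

γ = ρg = 1505 × 9.81 / 1000 = 14.76405 kN/m³.
Let θ = 42° be the plate's angle to the horizontal; measure y along the incline from where the plane meets the free surface. Vertical depth h = y·sinθ with sinθ = 0.669131.
With the apex down, the centroid sits h/3 = 3.17/3 = 1.05667 m below the base (the top edge), so y_c = 1.05667 m and h_c = 1.05667 × 0.669131 = 0.707051 m.
A = ½ × 1.45 × 3.17 = 2.29825 m².
Resultant F = γ·h_c·A = 14.76405 × 0.707051 × 2.29825 = 23.9913 kN.
I_c = b·h³/36 = 1.45 × 3.17³/36 = 1.28305 m⁴.
Centre of pressure: y_p = y_c + I_c/(y_c·A) = 1.05667 + 1.28305/(1.05667 × 2.29825) = 1.05667 + 0.528332 = 1.585 m along the plane.
The resultant acts 1.05667 + 0.528332 = 1.585 m (along the plate) below the hinge at the top edge, so the moment about the hinge is M = F × 1.585 = 23.9913 × 1.585 = 38.0262 kN·m.

M ≈ 38.03 kN·m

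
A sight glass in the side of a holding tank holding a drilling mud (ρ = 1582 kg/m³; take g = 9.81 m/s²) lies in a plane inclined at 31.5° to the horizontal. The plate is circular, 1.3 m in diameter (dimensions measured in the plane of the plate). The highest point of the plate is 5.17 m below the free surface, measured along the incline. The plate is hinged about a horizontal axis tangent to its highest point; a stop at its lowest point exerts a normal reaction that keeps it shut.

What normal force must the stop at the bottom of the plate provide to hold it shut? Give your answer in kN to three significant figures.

P ≈ 32.2 kN

γ = ρg = 1582 × 9.81 / 1000 = 15.51942 kN/m³.
Let θ = 31.5° be the plate's angle to the horizontal; measure y along the incline from where the plane meets the free surface. Vertical depth h = y·sinθ with sinθ = 0.522499.
The centroid is at the centre, 0.65 m below the top of the plate, so y_c = 5.17 + 0.65 = 5.82 m and h_c = 5.82 × 0.522499 = 3.04094 m.
A = π(0.65)² = 1.32732 m².
Resultant F = γ·h_c·A = 15.51942 × 3.04094 × 1.32732 = 62.641 kN.
I_c = πr⁴/4 = π × 0.65⁴/4 = 0.140198 m⁴.
Centre of pressure: y_p = y_c + I_c/(y_c·A) = 5.82 + 0.140198/(5.82 × 1.32732) = 5.82 + 0.0181486 = 5.83815 m along the plane.
The resultant acts 0.65 + 0.0181486 = 0.668149 m (along the plate) below the hinge at the top edge, so the moment about the hinge is M = F × 0.668149 = 62.641 × 0.668149 = 41.8535 kN·m.
A normal force at the bottom, 1.3 m from the hinge, must supply this moment: P = 41.8535/1.3 = 32.195 kN.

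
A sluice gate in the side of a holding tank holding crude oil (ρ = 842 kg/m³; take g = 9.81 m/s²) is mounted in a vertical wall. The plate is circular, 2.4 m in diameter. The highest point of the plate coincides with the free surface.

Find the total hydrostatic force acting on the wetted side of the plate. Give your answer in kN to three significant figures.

γ = ρg = 842 × 9.81 / 1000 = 8.26002 kN/m³.
The centroid is at the centre, 1.2 m below the top of the plate, so the centroid depth is h_c = 1.2 m.
A = π(1.2)² = 4.52389 m².
Resultant F = γ·h_c·A = 8.26002 × 1.2 × 4.52389 = 44.8409 kN.

F ≈ 44.8 kN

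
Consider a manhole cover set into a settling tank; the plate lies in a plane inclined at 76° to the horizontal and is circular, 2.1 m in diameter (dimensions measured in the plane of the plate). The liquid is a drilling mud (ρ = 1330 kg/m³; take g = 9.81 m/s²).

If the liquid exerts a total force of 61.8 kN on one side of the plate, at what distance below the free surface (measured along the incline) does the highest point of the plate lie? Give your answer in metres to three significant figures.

γ = ρg = 1330 × 9.81 / 1000 = 13.0473 kN/m³.
A = π(1.05)² = 3.46361 m².
From F = γ·h_c·A, the centroid depth is h_c = 61.8/(13.0473 × 3.46361) = 1.36754 m.
Let θ = 76° be the plate's angle to the horizontal; measure y along the incline from where the plane meets the free surface. Vertical depth h = y·sinθ with sinθ = 0.970296.
Along the incline, y_c = h_c/sinθ = 1.36754/0.970296 = 1.4094 m.
The centroid is at the centre, 1.05 m below the top of the plate, so the highest point sits at y_top = 1.4094 − 1.05 = 0.3594 m along the incline.

y_top ≈ 0.359 m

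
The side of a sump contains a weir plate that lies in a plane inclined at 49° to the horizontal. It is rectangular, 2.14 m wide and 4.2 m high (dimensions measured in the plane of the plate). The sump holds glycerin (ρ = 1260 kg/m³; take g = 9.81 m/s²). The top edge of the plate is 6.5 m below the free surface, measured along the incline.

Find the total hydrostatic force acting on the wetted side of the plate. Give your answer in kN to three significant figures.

F ≈ 721 kN

γ = ρg = 1260 × 9.81 / 1000 = 12.3606 kN/m³.
Let θ = 49° be the plate's angle to the horizontal; measure y along the incline from where the plane meets the free surface. Vertical depth h = y·sinθ with sinθ = 0.754710.
The centroid lies 4.2/2 = 2.1 m below the top edge, so y_c = 6.5 + 2.1 = 8.6 m and h_c = 8.6 × 0.754710 = 6.49051 m.
A = 2.14 × 4.2 = 8.988 m².
Resultant F = γ·h_c·A = 12.3606 × 6.49051 × 8.988 = 721.077 kN.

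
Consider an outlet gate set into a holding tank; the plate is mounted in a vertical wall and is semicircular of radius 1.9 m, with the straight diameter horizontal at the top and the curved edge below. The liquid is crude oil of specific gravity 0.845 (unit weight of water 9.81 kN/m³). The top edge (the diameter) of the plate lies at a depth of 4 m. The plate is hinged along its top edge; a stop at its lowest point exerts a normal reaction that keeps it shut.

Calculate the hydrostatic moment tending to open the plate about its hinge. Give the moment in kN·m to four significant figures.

M ≈ 194.0 kN·m

γ = 0.845 × 9.81 = 8.28945 kN/m³.
The centroid of a semicircle lies 4r/(3π) = 0.806385 m from the diameter, here below the top edge, so the centroid depth is h_c = 4 + 0.806385 = 4.80638 m.
A = πr²/2 = π × 1.9²/2 = 5.67057 m².
Resultant F = γ·h_c·A = 8.28945 × 4.80638 × 5.67057 = 225.928 kN.
I_c = (π/8 − 8/(9π))·r⁴ = 0.109757 × 1.9⁴ = 1.43036 m⁴.
Centre of pressure: y_p = y_c + I_c/(y_c·A) = 4.80638 + 1.43036/(4.80638 × 5.67057) = 4.80638 + 0.0524808 = 4.85886 m along the plane.
The resultant acts 0.806385 + 0.0524808 = 0.858866 m (along the plate) below the hinge at the top edge, so the moment about the hinge is M = F × 0.858866 = 225.928 × 0.858866 = 194.042 kN·m.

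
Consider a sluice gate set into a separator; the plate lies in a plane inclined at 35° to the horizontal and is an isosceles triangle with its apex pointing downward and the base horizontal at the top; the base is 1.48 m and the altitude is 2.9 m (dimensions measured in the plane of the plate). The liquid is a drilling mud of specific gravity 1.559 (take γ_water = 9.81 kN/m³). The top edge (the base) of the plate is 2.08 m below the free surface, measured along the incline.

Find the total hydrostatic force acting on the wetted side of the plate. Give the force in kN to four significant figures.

γ = 1.559 × 9.81 = 15.29379 kN/m³.
Let θ = 35° be the plate's angle to the horizontal; measure y along the incline from where the plane meets the free surface. Vertical depth h = y·sinθ with sinθ = 0.573576.
With the apex down, the centroid sits h/3 = 2.9/3 = 0.966667 m below the base (the top edge), so y_c = 2.08 + 0.966667 = 3.04667 m and h_c = 3.04667 × 0.573576 = 1.7475 m.
A = ½ × 1.48 × 2.9 = 2.146 m².
Resultant F = γ·h_c·A = 15.29379 × 1.7475 × 2.146 = 57.3538 kN.

F ≈ 57.35 kN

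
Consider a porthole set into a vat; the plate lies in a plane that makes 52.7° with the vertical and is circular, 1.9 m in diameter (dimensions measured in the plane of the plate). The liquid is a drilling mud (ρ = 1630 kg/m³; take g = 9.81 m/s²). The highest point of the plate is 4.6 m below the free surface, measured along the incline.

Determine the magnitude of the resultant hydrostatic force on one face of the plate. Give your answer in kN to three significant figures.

γ = ρg = 1630 × 9.81 / 1000 = 15.9903 kN/m³.
The plate makes 52.7° with the vertical, i.e. θ = 90° − 52.7° = 37.3° to the horizontal. Measuring y along the incline from the free-surface line, vertical depth h = y·sinθ with sinθ = 0.605988.
The centroid is at the centre, 0.95 m below the top of the plate, so y_c = 4.6 + 0.95 = 5.55 m and h_c = 5.55 × 0.605988 = 3.36323 m.
A = π(0.95)² = 2.83529 m².
Resultant F = γ·h_c·A = 15.9903 × 3.36323 × 2.83529 = 152.479 kN.

F ≈ 152 kN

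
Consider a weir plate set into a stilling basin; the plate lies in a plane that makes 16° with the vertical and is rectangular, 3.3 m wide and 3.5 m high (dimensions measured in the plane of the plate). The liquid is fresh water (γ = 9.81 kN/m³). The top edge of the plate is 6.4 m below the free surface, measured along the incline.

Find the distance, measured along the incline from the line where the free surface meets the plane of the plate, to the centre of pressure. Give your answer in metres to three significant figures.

γ = 9.81 kN/m³.
The plate makes 16° with the vertical, i.e. θ = 90° − 16° = 74° to the horizontal. Measuring y along the incline from the free-surface line, vertical depth h = y·sinθ with sinθ = 0.961262.
The centroid lies 3.5/2 = 1.75 m below the top edge, so y_c = 6.4 + 1.75 = 8.15 m and h_c = 8.15 × 0.961262 = 7.83429 m.
A = 3.3 × 3.5 = 11.55 m².
Resultant F = γ·h_c·A = 9.81 × 7.83429 × 11.55 = 887.668 kN.
I_c = b·h³/12 = 3.3 × 3.5³/12 = 11.7906 m⁴.
Centre of pressure: y_p = y_c + I_c/(y_c·A) = 8.15 + 11.7906/(8.15 × 11.55) = 8.15 + 0.125255 = 8.27525 m along the plane.

y_p = 8.28 m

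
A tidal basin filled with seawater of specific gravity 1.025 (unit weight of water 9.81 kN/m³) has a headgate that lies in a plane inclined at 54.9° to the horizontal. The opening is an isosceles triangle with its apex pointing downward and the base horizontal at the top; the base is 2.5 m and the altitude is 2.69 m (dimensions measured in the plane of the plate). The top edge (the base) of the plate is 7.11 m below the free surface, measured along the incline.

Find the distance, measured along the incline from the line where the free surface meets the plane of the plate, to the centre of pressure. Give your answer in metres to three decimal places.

y_p = 8.057 m

γ = 1.025 × 9.81 = 10.05525 kN/m³.
Let θ = 54.9° be the plate's angle to the horizontal; measure y along the incline from where the plane meets the free surface. Vertical depth h = y·sinθ with sinθ = 0.818150.
With the apex down, the centroid sits h/3 = 2.69/3 = 0.896667 m below the base (the top edge), so y_c = 7.11 + 0.896667 = 8.00667 m and h_c = 8.00667 × 0.818150 = 6.55066 m.
A = ½ × 2.5 × 2.69 = 3.3625 m².
Resultant F = γ·h_c·A = 10.05525 × 6.55066 × 3.3625 = 221.483 kN.
I_c = b·h³/36 = 2.5 × 2.69³/36 = 1.35174 m⁴.
Centre of pressure: y_p = y_c + I_c/(y_c·A) = 8.00667 + 1.35174/(8.00667 × 3.3625) = 8.00667 + 0.0502087 = 8.05688 m along the plane.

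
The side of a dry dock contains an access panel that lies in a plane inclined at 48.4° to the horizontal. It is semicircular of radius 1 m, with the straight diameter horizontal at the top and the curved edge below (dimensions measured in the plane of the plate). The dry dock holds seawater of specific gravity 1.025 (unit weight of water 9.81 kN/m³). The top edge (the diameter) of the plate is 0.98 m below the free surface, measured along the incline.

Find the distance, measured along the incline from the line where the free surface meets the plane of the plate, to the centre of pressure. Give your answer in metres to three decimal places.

y_p = 1.454 m

γ = 1.025 × 9.81 = 10.05525 kN/m³.
Let θ = 48.4° be the plate's angle to the horizontal; measure y along the incline from where the plane meets the free surface. Vertical depth h = y·sinθ with sinθ = 0.747798.
The centroid of a semicircle lies 4r/(3π) = 0.424413 m from the diameter, here below the top edge, so y_c = 0.98 + 0.424413 = 1.40441 m and h_c = 1.40441 × 0.747798 = 1.05021 m.
A = πr²/2 = π × 1²/2 = 1.5708 m².
Resultant F = γ·h_c·A = 10.05525 × 1.05021 × 1.5708 = 16.5878 kN.
I_c = (π/8 − 8/(9π))·r⁴ = 0.109757 × 1⁴ = 0.109757 m⁴.
Centre of pressure: y_p = y_c + I_c/(y_c·A) = 1.40441 + 0.109757/(1.40441 × 1.5708) = 1.40441 + 0.0497528 = 1.45416 m along the plane.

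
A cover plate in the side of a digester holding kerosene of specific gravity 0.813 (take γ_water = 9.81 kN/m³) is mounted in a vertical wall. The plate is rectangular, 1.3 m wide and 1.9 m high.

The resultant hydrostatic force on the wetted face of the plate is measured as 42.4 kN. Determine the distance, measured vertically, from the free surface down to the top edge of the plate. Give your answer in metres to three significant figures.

γ = 0.813 × 9.81 = 7.97553 kN/m³.
A = 1.3 × 1.9 = 2.47 m².
From F = γ·h_c·A, the centroid depth is h_c = 42.4/(7.97553 × 2.47) = 2.15233 m.
The centroid lies 1.9/2 = 0.95 m below the top edge, so the top edge sits at h_top = 2.15233 − 0.95 = 1.20233 m below the surface.

d_top ≈ 1.20 m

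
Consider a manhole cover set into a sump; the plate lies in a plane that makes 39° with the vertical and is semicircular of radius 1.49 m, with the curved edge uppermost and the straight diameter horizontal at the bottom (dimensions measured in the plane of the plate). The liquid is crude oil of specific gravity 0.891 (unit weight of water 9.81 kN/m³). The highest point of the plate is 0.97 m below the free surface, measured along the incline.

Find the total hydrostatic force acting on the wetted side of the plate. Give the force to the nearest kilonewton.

γ = 0.891 × 9.81 = 8.74071 kN/m³.
The plate makes 39° with the vertical, i.e. θ = 90° − 39° = 51° to the horizontal. Measuring y along the incline from the free-surface line, vertical depth h = y·sinθ with sinθ = 0.777146.
The centroid lies 4r/(3π) = 0.632376 m above the diameter, so r − 4r/(3π) = 1.49 − 0.632376 = 0.857624 m below the topmost point, so y_c = 0.97 + 0.857624 = 1.82762 m and h_c = 1.82762 × 0.777146 = 1.42033 m.
A = πr²/2 = π × 1.49²/2 = 3.48732 m².
Resultant F = γ·h_c·A = 8.74071 × 1.42033 × 3.48732 = 43.294 kN.

F ≈ 43 kN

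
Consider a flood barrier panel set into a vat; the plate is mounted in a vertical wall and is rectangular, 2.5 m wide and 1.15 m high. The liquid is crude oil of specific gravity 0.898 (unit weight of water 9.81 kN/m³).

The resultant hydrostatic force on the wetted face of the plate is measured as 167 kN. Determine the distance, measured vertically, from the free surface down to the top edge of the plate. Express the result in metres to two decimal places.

γ = 0.898 × 9.81 = 8.80938 kN/m³.
A = 2.5 × 1.15 = 2.875 m².
From F = γ·h_c·A, the centroid depth is h_c = 167/(8.80938 × 2.875) = 6.59376 m.
The centroid lies 1.15/2 = 0.575 m below the top edge, so the top edge sits at h_top = 6.59376 − 0.575 = 6.01876 m below the surface.

d_top ≈ 6.02 m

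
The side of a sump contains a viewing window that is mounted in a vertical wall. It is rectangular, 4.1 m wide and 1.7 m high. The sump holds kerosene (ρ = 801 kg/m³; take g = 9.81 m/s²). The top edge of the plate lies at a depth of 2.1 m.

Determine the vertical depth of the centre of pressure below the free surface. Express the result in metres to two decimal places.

γ = ρg = 801 × 9.81 / 1000 = 7.85781 kN/m³.
The centroid lies 1.7/2 = 0.85 m below the top edge, so the centroid depth is h_c = 2.1 + 0.85 = 2.95 m.
A = 4.1 × 1.7 = 6.97 m².
Resultant F = γ·h_c·A = 7.85781 × 2.95 × 6.97 = 161.568 kN.
I_c = b·h³/12 = 4.1 × 1.7³/12 = 1.67861 m⁴.
Centre of pressure: y_p = y_c + I_c/(y_c·A) = 2.95 + 1.67861/(2.95 × 6.97) = 2.95 + 0.0816385 = 3.03164 m along the plane.

h_p = 3.03 m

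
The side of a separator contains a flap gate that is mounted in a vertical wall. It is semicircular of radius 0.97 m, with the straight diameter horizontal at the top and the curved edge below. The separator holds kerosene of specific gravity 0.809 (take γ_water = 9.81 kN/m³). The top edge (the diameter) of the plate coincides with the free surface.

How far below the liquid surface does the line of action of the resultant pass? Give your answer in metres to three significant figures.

γ = 0.809 × 9.81 = 7.93629 kN/m³.
The centroid of a semicircle lies 4r/(3π) = 0.411681 m from the diameter, here below the top edge, so the centroid depth is h_c = 0.411681 m.
A = πr²/2 = π × 0.97²/2 = 1.47796 m².
Resultant F = γ·h_c·A = 7.93629 × 0.411681 × 1.47796 = 4.82882 kN.
I_c = (π/8 − 8/(9π))·r⁴ = 0.109757 × 0.97⁴ = 0.0971671 m⁴.
Centre of pressure: y_p = y_c + I_c/(y_c·A) = 0.411681 + 0.0971671/(0.411681 × 1.47796) = 0.411681 + 0.159697 = 0.571378 m along the plane.

h_p = 0.571 m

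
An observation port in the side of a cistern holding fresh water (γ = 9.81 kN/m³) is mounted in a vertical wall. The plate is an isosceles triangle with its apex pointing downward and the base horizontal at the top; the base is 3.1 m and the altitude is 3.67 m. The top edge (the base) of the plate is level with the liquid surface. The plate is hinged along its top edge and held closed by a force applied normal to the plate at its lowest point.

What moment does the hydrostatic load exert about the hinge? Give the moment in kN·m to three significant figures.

γ = 9.81 kN/m³.
With the apex down, the centroid sits h/3 = 3.67/3 = 1.22333 m below the base (the top edge), so the centroid depth is h_c = 1.22333 m.
A = ½ × 3.1 × 3.67 = 5.6885 m².
Resultant F = γ·h_c·A = 9.81 × 1.22333 × 5.6885 = 68.2669 kN.
I_c = b·h³/36 = 3.1 × 3.67³/36 = 4.25655 m⁴.
Centre of pressure: y_p = y_c + I_c/(y_c·A) = 1.22333 + 4.25655/(1.22333 × 5.6885) = 1.22333 + 0.611669 = 1.835 m along the plane.
The resultant acts 1.22333 + 0.611669 = 1.835 m (along the plate) below the hinge at the top edge, so the moment about the hinge is M = F × 1.835 = 68.2669 × 1.835 = 125.27 kN·m.

M ≈ 125 kN·m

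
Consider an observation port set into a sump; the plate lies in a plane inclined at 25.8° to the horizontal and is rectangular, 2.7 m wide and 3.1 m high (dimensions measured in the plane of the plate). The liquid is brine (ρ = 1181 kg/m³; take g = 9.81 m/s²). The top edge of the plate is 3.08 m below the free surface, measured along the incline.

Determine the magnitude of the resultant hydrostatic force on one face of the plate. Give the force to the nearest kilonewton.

γ = ρg = 1181 × 9.81 / 1000 = 11.58561 kN/m³.
Let θ = 25.8° be the plate's angle to the horizontal; measure y along the incline from where the plane meets the free surface. Vertical depth h = y·sinθ with sinθ = 0.435231.
The centroid lies 3.1/2 = 1.55 m below the top edge, so y_c = 3.08 + 1.55 = 4.63 m and h_c = 4.63 × 0.435231 = 2.01512 m.
A = 2.7 × 3.1 = 8.37 m².
Resultant F = γ·h_c·A = 11.58561 × 2.01512 × 8.37 = 195.409 kN.

F ≈ 195 kN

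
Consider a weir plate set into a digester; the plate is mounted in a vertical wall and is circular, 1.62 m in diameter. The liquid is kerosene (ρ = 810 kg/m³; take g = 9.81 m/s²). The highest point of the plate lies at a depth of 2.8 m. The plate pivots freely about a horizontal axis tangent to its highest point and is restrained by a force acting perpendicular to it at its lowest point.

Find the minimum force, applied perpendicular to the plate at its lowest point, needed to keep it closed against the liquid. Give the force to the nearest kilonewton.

P ≈ 31 kN

γ = ρg = 810 × 9.81 / 1000 = 7.9461 kN/m³.
The centroid is at the centre, 0.81 m below the top of the plate, so the centroid depth is h_c = 2.8 + 0.81 = 3.61 m.
A = π(0.81)² = 2.0612 m².
Resultant F = γ·h_c·A = 7.9461 × 3.61 × 2.0612 = 59.1264 kN.
I_c = πr⁴/4 = π × 0.81⁴/4 = 0.338088 m⁴.
Centre of pressure: y_p = y_c + I_c/(y_c·A) = 3.61 + 0.338088/(3.61 × 2.0612) = 3.61 + 0.0454362 = 3.65544 m along the plane.
The resultant acts 0.81 + 0.0454362 = 0.855436 m (along the plate) below the hinge at the top edge, so the moment about the hinge is M = F × 0.855436 = 59.1264 × 0.855436 = 50.5789 kN·m.
A normal force at the bottom, 1.62 m from the hinge, must supply this moment: P = 50.5789/1.62 = 31.2215 kN.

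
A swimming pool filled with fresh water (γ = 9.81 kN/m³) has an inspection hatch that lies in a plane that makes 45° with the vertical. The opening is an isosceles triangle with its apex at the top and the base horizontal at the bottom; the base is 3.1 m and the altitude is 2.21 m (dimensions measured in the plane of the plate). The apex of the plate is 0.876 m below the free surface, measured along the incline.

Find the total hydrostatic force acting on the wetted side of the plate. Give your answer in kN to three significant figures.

γ = 9.81 kN/m³.
The plate makes 45° with the vertical, i.e. θ = 90° − 45° = 45° to the horizontal. Measuring y along the incline from the free-surface line, vertical depth h = y·sinθ with sinθ = 0.707107.
With the apex up, the centroid sits 2h/3 = 2 × 2.21/3 = 1.47333 m below the apex, so y_c = 0.876 + 1.47333 = 2.34933 m and h_c = 2.34933 × 0.707107 = 1.66123 m.
A = ½ × 3.1 × 2.21 = 3.4255 m².
Resultant F = γ·h_c·A = 9.81 × 1.66123 × 3.4255 = 55.8242 kN.

F ≈ 55.8 kN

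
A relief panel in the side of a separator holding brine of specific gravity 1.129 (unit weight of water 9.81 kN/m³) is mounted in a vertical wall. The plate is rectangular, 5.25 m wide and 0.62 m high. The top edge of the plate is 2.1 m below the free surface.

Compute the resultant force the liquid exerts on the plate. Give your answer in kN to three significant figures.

γ = 1.129 × 9.81 = 11.07549 kN/m³.
The centroid lies 0.62/2 = 0.31 m below the top edge, so the centroid depth is h_c = 2.1 + 0.31 = 2.41 m.
A = 5.25 × 0.62 = 3.255 m².
Resultant F = γ·h_c·A = 11.07549 × 2.41 × 3.255 = 86.8822 kN.

F ≈ 86.9 kN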